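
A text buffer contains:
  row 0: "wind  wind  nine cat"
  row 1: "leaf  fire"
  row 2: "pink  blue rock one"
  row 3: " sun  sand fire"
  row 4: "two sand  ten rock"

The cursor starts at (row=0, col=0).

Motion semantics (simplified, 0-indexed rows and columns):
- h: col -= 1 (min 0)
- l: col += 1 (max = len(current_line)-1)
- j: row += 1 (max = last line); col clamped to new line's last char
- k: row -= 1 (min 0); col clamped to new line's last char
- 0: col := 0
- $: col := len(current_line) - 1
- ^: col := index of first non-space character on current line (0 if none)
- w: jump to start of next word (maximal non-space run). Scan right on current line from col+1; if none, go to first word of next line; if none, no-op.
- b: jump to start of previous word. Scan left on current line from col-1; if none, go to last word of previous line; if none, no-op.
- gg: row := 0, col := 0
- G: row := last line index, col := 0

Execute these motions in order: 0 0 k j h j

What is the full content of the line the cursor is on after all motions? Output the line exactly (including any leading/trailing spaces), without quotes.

After 1 (0): row=0 col=0 char='w'
After 2 (0): row=0 col=0 char='w'
After 3 (k): row=0 col=0 char='w'
After 4 (j): row=1 col=0 char='l'
After 5 (h): row=1 col=0 char='l'
After 6 (j): row=2 col=0 char='p'

Answer: pink  blue rock one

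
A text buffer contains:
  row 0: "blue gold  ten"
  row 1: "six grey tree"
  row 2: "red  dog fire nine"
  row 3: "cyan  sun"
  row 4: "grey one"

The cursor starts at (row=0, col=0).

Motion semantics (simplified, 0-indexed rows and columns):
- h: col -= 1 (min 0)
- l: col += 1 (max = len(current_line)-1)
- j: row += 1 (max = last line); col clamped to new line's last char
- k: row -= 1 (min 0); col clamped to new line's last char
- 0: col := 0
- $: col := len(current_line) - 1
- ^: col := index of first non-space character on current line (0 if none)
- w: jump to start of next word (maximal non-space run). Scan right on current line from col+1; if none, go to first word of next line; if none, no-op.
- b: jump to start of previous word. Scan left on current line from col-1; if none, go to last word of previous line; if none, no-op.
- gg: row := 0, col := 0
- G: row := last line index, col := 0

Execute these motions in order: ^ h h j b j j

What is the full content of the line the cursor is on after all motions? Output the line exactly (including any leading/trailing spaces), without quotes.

After 1 (^): row=0 col=0 char='b'
After 2 (h): row=0 col=0 char='b'
After 3 (h): row=0 col=0 char='b'
After 4 (j): row=1 col=0 char='s'
After 5 (b): row=0 col=11 char='t'
After 6 (j): row=1 col=11 char='e'
After 7 (j): row=2 col=11 char='r'

Answer: red  dog fire nine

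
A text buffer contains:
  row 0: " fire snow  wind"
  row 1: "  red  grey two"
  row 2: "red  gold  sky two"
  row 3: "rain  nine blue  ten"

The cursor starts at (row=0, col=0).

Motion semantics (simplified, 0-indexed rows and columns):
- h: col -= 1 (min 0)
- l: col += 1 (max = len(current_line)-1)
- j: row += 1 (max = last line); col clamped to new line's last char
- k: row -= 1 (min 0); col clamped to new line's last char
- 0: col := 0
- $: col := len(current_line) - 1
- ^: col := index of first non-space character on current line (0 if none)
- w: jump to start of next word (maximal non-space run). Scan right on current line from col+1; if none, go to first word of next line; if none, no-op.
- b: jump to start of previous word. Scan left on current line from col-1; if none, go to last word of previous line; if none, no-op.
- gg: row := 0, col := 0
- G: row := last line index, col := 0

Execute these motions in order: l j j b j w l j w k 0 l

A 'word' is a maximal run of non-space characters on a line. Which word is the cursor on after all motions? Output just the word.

After 1 (l): row=0 col=1 char='f'
After 2 (j): row=1 col=1 char='_'
After 3 (j): row=2 col=1 char='e'
After 4 (b): row=2 col=0 char='r'
After 5 (j): row=3 col=0 char='r'
After 6 (w): row=3 col=6 char='n'
After 7 (l): row=3 col=7 char='i'
After 8 (j): row=3 col=7 char='i'
After 9 (w): row=3 col=11 char='b'
After 10 (k): row=2 col=11 char='s'
After 11 (0): row=2 col=0 char='r'
After 12 (l): row=2 col=1 char='e'

Answer: red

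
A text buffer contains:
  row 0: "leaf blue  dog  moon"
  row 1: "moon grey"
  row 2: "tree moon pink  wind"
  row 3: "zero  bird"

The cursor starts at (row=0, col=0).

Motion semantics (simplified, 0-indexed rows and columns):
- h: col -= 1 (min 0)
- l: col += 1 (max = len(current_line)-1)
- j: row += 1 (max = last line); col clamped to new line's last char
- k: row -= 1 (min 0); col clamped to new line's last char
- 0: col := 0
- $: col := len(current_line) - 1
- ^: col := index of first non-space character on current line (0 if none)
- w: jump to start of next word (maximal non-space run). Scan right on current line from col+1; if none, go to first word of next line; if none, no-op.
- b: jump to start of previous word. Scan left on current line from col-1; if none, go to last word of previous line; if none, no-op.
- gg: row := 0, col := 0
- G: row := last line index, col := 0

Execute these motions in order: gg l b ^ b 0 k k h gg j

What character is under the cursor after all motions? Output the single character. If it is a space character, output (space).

After 1 (gg): row=0 col=0 char='l'
After 2 (l): row=0 col=1 char='e'
After 3 (b): row=0 col=0 char='l'
After 4 (^): row=0 col=0 char='l'
After 5 (b): row=0 col=0 char='l'
After 6 (0): row=0 col=0 char='l'
After 7 (k): row=0 col=0 char='l'
After 8 (k): row=0 col=0 char='l'
After 9 (h): row=0 col=0 char='l'
After 10 (gg): row=0 col=0 char='l'
After 11 (j): row=1 col=0 char='m'

Answer: m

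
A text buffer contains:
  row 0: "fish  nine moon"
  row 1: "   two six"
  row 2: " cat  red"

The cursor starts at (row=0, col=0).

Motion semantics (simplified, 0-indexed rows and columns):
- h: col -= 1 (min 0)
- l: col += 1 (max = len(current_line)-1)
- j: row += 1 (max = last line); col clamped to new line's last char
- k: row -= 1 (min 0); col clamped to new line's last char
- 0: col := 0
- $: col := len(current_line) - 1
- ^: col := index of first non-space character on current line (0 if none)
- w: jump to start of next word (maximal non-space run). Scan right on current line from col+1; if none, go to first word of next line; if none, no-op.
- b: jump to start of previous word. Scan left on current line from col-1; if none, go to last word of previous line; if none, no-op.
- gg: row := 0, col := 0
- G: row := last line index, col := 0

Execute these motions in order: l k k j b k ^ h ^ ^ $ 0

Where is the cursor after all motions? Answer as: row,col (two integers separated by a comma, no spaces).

Answer: 0,0

Derivation:
After 1 (l): row=0 col=1 char='i'
After 2 (k): row=0 col=1 char='i'
After 3 (k): row=0 col=1 char='i'
After 4 (j): row=1 col=1 char='_'
After 5 (b): row=0 col=11 char='m'
After 6 (k): row=0 col=11 char='m'
After 7 (^): row=0 col=0 char='f'
After 8 (h): row=0 col=0 char='f'
After 9 (^): row=0 col=0 char='f'
After 10 (^): row=0 col=0 char='f'
After 11 ($): row=0 col=14 char='n'
After 12 (0): row=0 col=0 char='f'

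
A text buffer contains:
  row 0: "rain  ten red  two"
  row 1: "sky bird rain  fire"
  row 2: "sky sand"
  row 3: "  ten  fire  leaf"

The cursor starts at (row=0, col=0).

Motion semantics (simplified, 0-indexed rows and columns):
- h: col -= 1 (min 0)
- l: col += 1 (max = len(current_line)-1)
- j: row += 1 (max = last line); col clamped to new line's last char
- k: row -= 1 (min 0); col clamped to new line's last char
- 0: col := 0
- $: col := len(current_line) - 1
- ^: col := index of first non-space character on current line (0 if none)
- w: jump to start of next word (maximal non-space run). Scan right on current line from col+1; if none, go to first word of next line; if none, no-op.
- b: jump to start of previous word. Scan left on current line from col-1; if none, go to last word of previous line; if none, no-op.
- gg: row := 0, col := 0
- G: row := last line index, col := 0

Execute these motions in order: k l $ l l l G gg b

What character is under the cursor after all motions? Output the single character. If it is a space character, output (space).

Answer: r

Derivation:
After 1 (k): row=0 col=0 char='r'
After 2 (l): row=0 col=1 char='a'
After 3 ($): row=0 col=17 char='o'
After 4 (l): row=0 col=17 char='o'
After 5 (l): row=0 col=17 char='o'
After 6 (l): row=0 col=17 char='o'
After 7 (G): row=3 col=0 char='_'
After 8 (gg): row=0 col=0 char='r'
After 9 (b): row=0 col=0 char='r'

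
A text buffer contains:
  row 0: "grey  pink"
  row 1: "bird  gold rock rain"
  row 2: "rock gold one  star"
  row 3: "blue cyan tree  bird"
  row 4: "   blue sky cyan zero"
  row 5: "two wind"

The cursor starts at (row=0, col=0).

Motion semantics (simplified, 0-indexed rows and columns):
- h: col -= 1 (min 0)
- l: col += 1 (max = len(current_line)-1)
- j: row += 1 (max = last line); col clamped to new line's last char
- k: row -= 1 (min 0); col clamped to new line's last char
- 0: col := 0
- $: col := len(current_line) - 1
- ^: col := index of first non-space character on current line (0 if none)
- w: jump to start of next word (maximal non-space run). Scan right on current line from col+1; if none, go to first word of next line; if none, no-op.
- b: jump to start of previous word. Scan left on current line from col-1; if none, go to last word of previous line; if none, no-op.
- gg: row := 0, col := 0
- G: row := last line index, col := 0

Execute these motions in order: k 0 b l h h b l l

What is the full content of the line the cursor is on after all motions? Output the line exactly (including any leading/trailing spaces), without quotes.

Answer: grey  pink

Derivation:
After 1 (k): row=0 col=0 char='g'
After 2 (0): row=0 col=0 char='g'
After 3 (b): row=0 col=0 char='g'
After 4 (l): row=0 col=1 char='r'
After 5 (h): row=0 col=0 char='g'
After 6 (h): row=0 col=0 char='g'
After 7 (b): row=0 col=0 char='g'
After 8 (l): row=0 col=1 char='r'
After 9 (l): row=0 col=2 char='e'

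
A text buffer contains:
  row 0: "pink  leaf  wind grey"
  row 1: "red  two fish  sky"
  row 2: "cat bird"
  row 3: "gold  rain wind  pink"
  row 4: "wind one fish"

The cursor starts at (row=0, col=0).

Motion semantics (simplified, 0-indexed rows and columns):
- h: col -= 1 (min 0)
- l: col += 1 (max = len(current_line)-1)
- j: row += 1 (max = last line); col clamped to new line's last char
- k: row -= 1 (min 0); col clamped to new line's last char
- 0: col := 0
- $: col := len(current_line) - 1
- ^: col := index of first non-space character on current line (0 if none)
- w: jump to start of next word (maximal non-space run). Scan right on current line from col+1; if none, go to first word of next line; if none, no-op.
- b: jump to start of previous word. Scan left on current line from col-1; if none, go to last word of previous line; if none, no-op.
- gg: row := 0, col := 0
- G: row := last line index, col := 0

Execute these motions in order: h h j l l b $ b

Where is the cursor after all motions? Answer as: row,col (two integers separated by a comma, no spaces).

Answer: 1,15

Derivation:
After 1 (h): row=0 col=0 char='p'
After 2 (h): row=0 col=0 char='p'
After 3 (j): row=1 col=0 char='r'
After 4 (l): row=1 col=1 char='e'
After 5 (l): row=1 col=2 char='d'
After 6 (b): row=1 col=0 char='r'
After 7 ($): row=1 col=17 char='y'
After 8 (b): row=1 col=15 char='s'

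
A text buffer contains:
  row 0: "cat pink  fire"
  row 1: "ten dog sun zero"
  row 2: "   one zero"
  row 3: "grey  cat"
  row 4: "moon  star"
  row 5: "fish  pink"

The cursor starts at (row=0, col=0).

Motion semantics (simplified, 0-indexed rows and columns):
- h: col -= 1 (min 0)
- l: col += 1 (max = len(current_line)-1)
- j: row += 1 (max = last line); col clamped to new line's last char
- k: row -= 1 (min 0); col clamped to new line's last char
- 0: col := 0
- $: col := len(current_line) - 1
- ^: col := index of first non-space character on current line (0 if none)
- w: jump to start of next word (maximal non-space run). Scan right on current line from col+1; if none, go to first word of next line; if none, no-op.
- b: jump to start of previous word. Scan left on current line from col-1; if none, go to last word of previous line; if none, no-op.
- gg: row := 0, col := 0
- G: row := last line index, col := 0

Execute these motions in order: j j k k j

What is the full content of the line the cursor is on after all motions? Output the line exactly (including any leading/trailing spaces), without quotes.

After 1 (j): row=1 col=0 char='t'
After 2 (j): row=2 col=0 char='_'
After 3 (k): row=1 col=0 char='t'
After 4 (k): row=0 col=0 char='c'
After 5 (j): row=1 col=0 char='t'

Answer: ten dog sun zero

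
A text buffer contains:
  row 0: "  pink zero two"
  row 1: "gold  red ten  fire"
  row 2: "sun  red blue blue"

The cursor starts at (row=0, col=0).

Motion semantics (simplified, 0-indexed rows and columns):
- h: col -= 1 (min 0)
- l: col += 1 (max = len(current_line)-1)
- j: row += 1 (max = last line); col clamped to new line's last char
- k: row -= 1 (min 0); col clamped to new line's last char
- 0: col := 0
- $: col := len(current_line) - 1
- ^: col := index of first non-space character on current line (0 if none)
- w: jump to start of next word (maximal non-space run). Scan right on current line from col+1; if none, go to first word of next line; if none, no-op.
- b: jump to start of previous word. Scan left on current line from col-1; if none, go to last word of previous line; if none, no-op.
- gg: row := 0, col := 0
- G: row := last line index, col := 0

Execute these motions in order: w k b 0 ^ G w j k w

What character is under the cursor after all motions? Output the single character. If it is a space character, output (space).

Answer: r

Derivation:
After 1 (w): row=0 col=2 char='p'
After 2 (k): row=0 col=2 char='p'
After 3 (b): row=0 col=2 char='p'
After 4 (0): row=0 col=0 char='_'
After 5 (^): row=0 col=2 char='p'
After 6 (G): row=2 col=0 char='s'
After 7 (w): row=2 col=5 char='r'
After 8 (j): row=2 col=5 char='r'
After 9 (k): row=1 col=5 char='_'
After 10 (w): row=1 col=6 char='r'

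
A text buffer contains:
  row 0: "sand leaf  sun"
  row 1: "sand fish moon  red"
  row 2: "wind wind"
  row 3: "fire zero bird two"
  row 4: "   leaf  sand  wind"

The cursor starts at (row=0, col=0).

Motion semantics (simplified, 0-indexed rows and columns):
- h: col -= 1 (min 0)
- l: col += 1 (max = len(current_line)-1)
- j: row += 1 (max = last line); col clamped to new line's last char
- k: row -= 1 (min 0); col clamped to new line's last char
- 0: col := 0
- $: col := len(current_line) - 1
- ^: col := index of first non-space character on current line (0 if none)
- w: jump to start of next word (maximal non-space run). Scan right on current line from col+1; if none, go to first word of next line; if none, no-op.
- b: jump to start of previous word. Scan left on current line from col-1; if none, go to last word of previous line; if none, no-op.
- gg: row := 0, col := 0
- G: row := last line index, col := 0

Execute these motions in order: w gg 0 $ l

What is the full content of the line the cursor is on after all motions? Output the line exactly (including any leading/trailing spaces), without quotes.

Answer: sand leaf  sun

Derivation:
After 1 (w): row=0 col=5 char='l'
After 2 (gg): row=0 col=0 char='s'
After 3 (0): row=0 col=0 char='s'
After 4 ($): row=0 col=13 char='n'
After 5 (l): row=0 col=13 char='n'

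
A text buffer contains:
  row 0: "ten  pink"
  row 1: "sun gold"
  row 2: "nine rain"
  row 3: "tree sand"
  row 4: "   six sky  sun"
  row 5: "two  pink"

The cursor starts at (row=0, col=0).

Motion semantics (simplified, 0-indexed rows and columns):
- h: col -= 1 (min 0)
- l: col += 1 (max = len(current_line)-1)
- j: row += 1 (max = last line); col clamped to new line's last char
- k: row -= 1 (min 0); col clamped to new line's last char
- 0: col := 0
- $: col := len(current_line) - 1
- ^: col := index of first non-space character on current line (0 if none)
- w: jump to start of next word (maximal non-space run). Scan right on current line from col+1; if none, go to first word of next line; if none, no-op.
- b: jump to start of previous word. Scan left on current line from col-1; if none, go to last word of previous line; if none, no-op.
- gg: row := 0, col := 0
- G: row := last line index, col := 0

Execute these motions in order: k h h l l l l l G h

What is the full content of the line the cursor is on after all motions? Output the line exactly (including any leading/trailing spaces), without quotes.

After 1 (k): row=0 col=0 char='t'
After 2 (h): row=0 col=0 char='t'
After 3 (h): row=0 col=0 char='t'
After 4 (l): row=0 col=1 char='e'
After 5 (l): row=0 col=2 char='n'
After 6 (l): row=0 col=3 char='_'
After 7 (l): row=0 col=4 char='_'
After 8 (l): row=0 col=5 char='p'
After 9 (G): row=5 col=0 char='t'
After 10 (h): row=5 col=0 char='t'

Answer: two  pink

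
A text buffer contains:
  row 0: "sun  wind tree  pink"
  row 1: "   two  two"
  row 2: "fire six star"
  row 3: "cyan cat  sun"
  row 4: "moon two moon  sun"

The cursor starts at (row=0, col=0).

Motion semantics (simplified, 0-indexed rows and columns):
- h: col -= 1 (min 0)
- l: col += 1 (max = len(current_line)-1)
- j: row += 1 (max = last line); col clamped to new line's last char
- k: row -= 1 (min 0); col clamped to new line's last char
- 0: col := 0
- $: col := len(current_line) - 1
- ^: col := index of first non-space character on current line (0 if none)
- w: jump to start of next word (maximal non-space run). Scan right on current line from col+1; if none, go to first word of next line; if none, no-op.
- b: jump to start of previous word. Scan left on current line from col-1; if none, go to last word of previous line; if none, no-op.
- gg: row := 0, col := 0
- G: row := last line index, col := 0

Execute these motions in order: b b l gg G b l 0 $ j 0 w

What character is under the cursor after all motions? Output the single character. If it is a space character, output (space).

After 1 (b): row=0 col=0 char='s'
After 2 (b): row=0 col=0 char='s'
After 3 (l): row=0 col=1 char='u'
After 4 (gg): row=0 col=0 char='s'
After 5 (G): row=4 col=0 char='m'
After 6 (b): row=3 col=10 char='s'
After 7 (l): row=3 col=11 char='u'
After 8 (0): row=3 col=0 char='c'
After 9 ($): row=3 col=12 char='n'
After 10 (j): row=4 col=12 char='n'
After 11 (0): row=4 col=0 char='m'
After 12 (w): row=4 col=5 char='t'

Answer: t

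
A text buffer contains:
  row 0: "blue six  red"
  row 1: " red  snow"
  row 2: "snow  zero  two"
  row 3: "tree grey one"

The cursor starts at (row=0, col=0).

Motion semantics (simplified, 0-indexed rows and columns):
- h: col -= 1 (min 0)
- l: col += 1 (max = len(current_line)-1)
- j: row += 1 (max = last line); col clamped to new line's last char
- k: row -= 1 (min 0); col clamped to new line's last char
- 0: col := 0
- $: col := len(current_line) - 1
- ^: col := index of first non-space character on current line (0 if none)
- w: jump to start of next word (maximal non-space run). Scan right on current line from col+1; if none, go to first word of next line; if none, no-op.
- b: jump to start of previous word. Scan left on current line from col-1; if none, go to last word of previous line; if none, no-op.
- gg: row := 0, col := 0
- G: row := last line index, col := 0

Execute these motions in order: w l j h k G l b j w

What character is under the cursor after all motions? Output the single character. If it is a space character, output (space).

After 1 (w): row=0 col=5 char='s'
After 2 (l): row=0 col=6 char='i'
After 3 (j): row=1 col=6 char='s'
After 4 (h): row=1 col=5 char='_'
After 5 (k): row=0 col=5 char='s'
After 6 (G): row=3 col=0 char='t'
After 7 (l): row=3 col=1 char='r'
After 8 (b): row=3 col=0 char='t'
After 9 (j): row=3 col=0 char='t'
After 10 (w): row=3 col=5 char='g'

Answer: g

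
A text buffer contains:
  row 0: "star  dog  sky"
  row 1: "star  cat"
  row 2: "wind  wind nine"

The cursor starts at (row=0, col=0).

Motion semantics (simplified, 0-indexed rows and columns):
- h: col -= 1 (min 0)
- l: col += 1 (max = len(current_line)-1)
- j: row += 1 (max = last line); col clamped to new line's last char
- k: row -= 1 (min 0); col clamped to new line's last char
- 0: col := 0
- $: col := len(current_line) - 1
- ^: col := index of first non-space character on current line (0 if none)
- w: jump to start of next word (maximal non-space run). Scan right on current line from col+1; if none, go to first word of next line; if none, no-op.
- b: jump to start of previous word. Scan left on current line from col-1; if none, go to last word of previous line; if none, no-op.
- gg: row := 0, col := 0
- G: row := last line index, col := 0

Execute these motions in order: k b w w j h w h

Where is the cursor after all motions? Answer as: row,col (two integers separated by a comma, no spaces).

After 1 (k): row=0 col=0 char='s'
After 2 (b): row=0 col=0 char='s'
After 3 (w): row=0 col=6 char='d'
After 4 (w): row=0 col=11 char='s'
After 5 (j): row=1 col=8 char='t'
After 6 (h): row=1 col=7 char='a'
After 7 (w): row=2 col=0 char='w'
After 8 (h): row=2 col=0 char='w'

Answer: 2,0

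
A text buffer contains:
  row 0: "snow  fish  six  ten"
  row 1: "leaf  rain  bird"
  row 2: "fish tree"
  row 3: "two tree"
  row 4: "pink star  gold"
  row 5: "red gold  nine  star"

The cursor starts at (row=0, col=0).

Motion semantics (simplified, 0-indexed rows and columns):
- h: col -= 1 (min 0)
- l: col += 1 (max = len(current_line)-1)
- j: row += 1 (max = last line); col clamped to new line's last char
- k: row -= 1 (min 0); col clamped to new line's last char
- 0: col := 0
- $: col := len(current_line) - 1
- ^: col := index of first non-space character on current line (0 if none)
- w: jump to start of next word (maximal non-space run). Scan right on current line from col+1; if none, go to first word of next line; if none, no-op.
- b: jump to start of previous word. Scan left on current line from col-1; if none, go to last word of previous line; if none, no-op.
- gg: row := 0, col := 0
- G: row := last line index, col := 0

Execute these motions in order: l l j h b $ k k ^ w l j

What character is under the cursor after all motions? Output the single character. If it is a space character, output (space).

After 1 (l): row=0 col=1 char='n'
After 2 (l): row=0 col=2 char='o'
After 3 (j): row=1 col=2 char='a'
After 4 (h): row=1 col=1 char='e'
After 5 (b): row=1 col=0 char='l'
After 6 ($): row=1 col=15 char='d'
After 7 (k): row=0 col=15 char='_'
After 8 (k): row=0 col=15 char='_'
After 9 (^): row=0 col=0 char='s'
After 10 (w): row=0 col=6 char='f'
After 11 (l): row=0 col=7 char='i'
After 12 (j): row=1 col=7 char='a'

Answer: a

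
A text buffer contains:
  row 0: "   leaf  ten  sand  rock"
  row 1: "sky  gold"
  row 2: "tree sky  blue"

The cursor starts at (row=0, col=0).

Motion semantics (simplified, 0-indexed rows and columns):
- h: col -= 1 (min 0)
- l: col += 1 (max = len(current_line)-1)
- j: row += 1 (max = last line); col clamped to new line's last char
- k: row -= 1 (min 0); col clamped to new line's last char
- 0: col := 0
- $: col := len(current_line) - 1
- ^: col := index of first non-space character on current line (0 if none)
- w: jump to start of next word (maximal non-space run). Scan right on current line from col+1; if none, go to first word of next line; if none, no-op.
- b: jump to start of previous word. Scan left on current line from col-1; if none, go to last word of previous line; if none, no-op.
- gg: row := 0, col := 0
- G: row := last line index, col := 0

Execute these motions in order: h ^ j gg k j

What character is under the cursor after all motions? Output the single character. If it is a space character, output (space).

After 1 (h): row=0 col=0 char='_'
After 2 (^): row=0 col=3 char='l'
After 3 (j): row=1 col=3 char='_'
After 4 (gg): row=0 col=0 char='_'
After 5 (k): row=0 col=0 char='_'
After 6 (j): row=1 col=0 char='s'

Answer: s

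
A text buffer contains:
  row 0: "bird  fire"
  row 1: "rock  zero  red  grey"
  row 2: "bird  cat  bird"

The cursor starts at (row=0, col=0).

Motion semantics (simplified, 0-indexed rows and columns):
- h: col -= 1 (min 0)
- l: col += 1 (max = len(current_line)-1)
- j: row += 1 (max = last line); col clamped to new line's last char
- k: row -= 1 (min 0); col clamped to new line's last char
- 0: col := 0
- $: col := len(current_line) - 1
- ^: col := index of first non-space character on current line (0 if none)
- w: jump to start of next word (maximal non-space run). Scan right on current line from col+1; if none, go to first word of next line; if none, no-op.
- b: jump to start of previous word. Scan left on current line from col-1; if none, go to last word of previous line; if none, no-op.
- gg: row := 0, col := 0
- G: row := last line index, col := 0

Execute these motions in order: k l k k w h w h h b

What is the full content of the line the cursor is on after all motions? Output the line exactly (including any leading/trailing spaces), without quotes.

Answer: bird  fire

Derivation:
After 1 (k): row=0 col=0 char='b'
After 2 (l): row=0 col=1 char='i'
After 3 (k): row=0 col=1 char='i'
After 4 (k): row=0 col=1 char='i'
After 5 (w): row=0 col=6 char='f'
After 6 (h): row=0 col=5 char='_'
After 7 (w): row=0 col=6 char='f'
After 8 (h): row=0 col=5 char='_'
After 9 (h): row=0 col=4 char='_'
After 10 (b): row=0 col=0 char='b'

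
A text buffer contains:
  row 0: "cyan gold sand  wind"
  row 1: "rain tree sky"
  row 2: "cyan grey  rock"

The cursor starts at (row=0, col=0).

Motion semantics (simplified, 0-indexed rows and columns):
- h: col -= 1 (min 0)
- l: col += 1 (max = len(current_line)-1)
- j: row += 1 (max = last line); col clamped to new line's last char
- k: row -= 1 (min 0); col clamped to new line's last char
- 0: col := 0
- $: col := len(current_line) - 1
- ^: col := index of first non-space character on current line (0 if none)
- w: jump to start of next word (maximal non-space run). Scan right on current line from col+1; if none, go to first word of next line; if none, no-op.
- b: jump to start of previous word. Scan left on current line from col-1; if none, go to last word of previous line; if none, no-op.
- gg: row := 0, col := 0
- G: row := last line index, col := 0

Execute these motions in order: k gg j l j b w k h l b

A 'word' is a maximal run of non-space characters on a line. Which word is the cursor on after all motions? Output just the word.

After 1 (k): row=0 col=0 char='c'
After 2 (gg): row=0 col=0 char='c'
After 3 (j): row=1 col=0 char='r'
After 4 (l): row=1 col=1 char='a'
After 5 (j): row=2 col=1 char='y'
After 6 (b): row=2 col=0 char='c'
After 7 (w): row=2 col=5 char='g'
After 8 (k): row=1 col=5 char='t'
After 9 (h): row=1 col=4 char='_'
After 10 (l): row=1 col=5 char='t'
After 11 (b): row=1 col=0 char='r'

Answer: rain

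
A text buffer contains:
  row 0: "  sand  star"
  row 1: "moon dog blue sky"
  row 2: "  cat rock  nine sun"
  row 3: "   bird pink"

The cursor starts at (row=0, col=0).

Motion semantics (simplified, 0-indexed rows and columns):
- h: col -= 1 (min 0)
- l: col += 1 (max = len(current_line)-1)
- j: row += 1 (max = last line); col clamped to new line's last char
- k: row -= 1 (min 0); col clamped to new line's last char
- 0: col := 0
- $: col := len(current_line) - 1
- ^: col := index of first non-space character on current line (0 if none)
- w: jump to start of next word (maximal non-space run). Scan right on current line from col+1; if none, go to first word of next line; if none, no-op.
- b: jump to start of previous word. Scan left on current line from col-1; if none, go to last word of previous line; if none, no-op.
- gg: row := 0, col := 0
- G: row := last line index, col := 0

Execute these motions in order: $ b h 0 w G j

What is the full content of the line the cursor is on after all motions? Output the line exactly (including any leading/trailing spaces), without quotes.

After 1 ($): row=0 col=11 char='r'
After 2 (b): row=0 col=8 char='s'
After 3 (h): row=0 col=7 char='_'
After 4 (0): row=0 col=0 char='_'
After 5 (w): row=0 col=2 char='s'
After 6 (G): row=3 col=0 char='_'
After 7 (j): row=3 col=0 char='_'

Answer:    bird pink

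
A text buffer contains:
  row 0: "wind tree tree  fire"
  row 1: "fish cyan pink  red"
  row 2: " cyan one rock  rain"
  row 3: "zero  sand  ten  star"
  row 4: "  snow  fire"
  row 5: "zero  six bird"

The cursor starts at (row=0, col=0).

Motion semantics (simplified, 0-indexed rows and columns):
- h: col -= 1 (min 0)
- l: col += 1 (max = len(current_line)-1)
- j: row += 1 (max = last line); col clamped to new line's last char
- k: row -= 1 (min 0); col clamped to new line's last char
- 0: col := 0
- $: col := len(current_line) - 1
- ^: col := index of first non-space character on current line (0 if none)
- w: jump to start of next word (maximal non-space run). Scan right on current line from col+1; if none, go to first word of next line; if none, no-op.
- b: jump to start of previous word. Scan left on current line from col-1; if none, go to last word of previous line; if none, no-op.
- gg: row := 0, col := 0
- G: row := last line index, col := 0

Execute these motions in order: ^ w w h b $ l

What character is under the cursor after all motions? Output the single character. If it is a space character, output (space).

Answer: e

Derivation:
After 1 (^): row=0 col=0 char='w'
After 2 (w): row=0 col=5 char='t'
After 3 (w): row=0 col=10 char='t'
After 4 (h): row=0 col=9 char='_'
After 5 (b): row=0 col=5 char='t'
After 6 ($): row=0 col=19 char='e'
After 7 (l): row=0 col=19 char='e'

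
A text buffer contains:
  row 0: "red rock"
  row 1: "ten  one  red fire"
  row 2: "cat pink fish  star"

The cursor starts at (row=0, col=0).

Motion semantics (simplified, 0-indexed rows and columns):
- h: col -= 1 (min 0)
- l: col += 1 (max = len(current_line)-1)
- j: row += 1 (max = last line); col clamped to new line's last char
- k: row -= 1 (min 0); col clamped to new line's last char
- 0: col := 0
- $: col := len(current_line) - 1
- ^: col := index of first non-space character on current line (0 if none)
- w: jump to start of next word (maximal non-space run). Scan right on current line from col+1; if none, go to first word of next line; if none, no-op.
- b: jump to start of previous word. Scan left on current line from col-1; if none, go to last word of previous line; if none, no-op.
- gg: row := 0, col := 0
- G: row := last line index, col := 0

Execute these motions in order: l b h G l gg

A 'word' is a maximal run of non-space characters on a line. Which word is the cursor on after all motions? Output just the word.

After 1 (l): row=0 col=1 char='e'
After 2 (b): row=0 col=0 char='r'
After 3 (h): row=0 col=0 char='r'
After 4 (G): row=2 col=0 char='c'
After 5 (l): row=2 col=1 char='a'
After 6 (gg): row=0 col=0 char='r'

Answer: red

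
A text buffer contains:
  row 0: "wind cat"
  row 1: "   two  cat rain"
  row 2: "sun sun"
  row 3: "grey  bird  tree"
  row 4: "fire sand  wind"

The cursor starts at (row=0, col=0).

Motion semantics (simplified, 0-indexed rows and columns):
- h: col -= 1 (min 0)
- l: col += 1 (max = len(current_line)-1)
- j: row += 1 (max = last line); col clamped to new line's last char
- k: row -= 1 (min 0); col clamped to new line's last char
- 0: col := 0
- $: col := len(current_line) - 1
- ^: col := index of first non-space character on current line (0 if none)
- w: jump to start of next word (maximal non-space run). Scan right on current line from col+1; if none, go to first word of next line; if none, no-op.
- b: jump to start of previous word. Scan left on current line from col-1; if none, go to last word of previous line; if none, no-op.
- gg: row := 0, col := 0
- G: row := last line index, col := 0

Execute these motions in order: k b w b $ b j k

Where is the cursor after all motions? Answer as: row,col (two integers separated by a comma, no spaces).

Answer: 0,5

Derivation:
After 1 (k): row=0 col=0 char='w'
After 2 (b): row=0 col=0 char='w'
After 3 (w): row=0 col=5 char='c'
After 4 (b): row=0 col=0 char='w'
After 5 ($): row=0 col=7 char='t'
After 6 (b): row=0 col=5 char='c'
After 7 (j): row=1 col=5 char='o'
After 8 (k): row=0 col=5 char='c'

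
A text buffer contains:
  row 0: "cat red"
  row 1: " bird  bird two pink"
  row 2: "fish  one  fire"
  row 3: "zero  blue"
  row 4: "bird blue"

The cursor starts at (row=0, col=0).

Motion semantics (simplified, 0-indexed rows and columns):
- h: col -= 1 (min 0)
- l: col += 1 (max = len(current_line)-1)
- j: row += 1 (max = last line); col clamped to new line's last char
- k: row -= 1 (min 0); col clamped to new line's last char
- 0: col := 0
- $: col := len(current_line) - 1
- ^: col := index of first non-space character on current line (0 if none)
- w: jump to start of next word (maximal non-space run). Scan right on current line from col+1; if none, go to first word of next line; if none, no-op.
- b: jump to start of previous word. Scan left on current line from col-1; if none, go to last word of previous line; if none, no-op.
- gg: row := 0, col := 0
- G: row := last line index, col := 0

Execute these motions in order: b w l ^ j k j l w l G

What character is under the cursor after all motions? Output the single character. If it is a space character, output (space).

Answer: b

Derivation:
After 1 (b): row=0 col=0 char='c'
After 2 (w): row=0 col=4 char='r'
After 3 (l): row=0 col=5 char='e'
After 4 (^): row=0 col=0 char='c'
After 5 (j): row=1 col=0 char='_'
After 6 (k): row=0 col=0 char='c'
After 7 (j): row=1 col=0 char='_'
After 8 (l): row=1 col=1 char='b'
After 9 (w): row=1 col=7 char='b'
After 10 (l): row=1 col=8 char='i'
After 11 (G): row=4 col=0 char='b'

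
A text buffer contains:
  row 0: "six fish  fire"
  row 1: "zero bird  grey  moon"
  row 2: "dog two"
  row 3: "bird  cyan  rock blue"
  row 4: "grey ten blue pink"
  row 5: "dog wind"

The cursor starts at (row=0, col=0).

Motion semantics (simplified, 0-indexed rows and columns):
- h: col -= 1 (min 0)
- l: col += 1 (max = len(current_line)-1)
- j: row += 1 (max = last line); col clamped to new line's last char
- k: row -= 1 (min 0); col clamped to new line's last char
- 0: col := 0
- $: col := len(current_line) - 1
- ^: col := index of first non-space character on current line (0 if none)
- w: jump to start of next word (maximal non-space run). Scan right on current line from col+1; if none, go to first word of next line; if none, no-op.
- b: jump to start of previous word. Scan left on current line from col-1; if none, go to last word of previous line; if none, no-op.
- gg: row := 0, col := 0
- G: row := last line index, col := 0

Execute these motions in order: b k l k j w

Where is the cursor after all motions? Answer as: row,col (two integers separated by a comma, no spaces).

After 1 (b): row=0 col=0 char='s'
After 2 (k): row=0 col=0 char='s'
After 3 (l): row=0 col=1 char='i'
After 4 (k): row=0 col=1 char='i'
After 5 (j): row=1 col=1 char='e'
After 6 (w): row=1 col=5 char='b'

Answer: 1,5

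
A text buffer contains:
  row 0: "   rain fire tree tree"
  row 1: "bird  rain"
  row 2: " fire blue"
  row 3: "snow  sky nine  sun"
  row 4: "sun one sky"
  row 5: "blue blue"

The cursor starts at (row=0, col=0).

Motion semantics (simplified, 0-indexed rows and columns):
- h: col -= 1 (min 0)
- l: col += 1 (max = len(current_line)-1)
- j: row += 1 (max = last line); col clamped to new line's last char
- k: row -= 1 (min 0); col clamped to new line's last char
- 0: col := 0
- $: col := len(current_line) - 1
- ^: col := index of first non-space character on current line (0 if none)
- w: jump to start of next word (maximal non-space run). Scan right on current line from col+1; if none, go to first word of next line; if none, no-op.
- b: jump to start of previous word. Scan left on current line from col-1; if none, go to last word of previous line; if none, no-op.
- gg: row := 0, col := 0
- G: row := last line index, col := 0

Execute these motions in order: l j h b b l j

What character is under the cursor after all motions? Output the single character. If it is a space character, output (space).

After 1 (l): row=0 col=1 char='_'
After 2 (j): row=1 col=1 char='i'
After 3 (h): row=1 col=0 char='b'
After 4 (b): row=0 col=18 char='t'
After 5 (b): row=0 col=13 char='t'
After 6 (l): row=0 col=14 char='r'
After 7 (j): row=1 col=9 char='n'

Answer: n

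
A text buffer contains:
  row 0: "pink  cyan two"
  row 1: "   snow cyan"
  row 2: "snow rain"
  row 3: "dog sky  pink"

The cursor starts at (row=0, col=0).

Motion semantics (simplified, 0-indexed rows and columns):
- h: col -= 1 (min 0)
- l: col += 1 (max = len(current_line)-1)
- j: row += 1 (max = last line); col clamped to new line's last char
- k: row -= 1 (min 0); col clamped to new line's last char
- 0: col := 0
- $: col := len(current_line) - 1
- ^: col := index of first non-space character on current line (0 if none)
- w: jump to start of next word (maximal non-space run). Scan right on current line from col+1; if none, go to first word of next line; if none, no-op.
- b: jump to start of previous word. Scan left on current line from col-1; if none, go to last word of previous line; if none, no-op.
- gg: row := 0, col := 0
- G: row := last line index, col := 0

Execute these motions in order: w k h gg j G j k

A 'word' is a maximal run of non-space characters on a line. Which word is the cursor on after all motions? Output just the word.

After 1 (w): row=0 col=6 char='c'
After 2 (k): row=0 col=6 char='c'
After 3 (h): row=0 col=5 char='_'
After 4 (gg): row=0 col=0 char='p'
After 5 (j): row=1 col=0 char='_'
After 6 (G): row=3 col=0 char='d'
After 7 (j): row=3 col=0 char='d'
After 8 (k): row=2 col=0 char='s'

Answer: snow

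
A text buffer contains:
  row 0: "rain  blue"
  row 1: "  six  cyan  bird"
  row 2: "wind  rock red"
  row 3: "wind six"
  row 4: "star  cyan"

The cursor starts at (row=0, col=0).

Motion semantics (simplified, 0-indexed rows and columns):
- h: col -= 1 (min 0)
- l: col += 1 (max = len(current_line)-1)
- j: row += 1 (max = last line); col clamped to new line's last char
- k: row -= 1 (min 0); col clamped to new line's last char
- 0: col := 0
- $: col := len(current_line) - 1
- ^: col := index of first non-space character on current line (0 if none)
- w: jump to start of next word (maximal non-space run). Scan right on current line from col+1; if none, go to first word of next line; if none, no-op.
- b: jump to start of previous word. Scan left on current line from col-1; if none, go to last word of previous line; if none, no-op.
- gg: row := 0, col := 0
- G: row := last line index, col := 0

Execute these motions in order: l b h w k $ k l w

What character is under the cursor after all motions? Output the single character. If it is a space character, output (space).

After 1 (l): row=0 col=1 char='a'
After 2 (b): row=0 col=0 char='r'
After 3 (h): row=0 col=0 char='r'
After 4 (w): row=0 col=6 char='b'
After 5 (k): row=0 col=6 char='b'
After 6 ($): row=0 col=9 char='e'
After 7 (k): row=0 col=9 char='e'
After 8 (l): row=0 col=9 char='e'
After 9 (w): row=1 col=2 char='s'

Answer: s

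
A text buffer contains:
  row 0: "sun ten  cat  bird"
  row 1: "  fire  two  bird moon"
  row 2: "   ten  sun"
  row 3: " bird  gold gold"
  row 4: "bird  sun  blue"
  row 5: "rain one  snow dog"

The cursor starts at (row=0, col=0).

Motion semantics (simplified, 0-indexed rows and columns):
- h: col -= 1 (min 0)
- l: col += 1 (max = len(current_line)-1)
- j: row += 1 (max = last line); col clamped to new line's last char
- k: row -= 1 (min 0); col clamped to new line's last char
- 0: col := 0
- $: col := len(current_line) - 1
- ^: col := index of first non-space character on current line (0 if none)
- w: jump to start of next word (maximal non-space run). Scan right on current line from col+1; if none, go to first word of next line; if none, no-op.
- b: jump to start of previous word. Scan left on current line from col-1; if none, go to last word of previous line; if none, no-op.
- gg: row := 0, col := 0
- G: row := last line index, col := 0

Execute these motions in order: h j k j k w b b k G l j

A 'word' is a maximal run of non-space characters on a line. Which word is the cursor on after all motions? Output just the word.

After 1 (h): row=0 col=0 char='s'
After 2 (j): row=1 col=0 char='_'
After 3 (k): row=0 col=0 char='s'
After 4 (j): row=1 col=0 char='_'
After 5 (k): row=0 col=0 char='s'
After 6 (w): row=0 col=4 char='t'
After 7 (b): row=0 col=0 char='s'
After 8 (b): row=0 col=0 char='s'
After 9 (k): row=0 col=0 char='s'
After 10 (G): row=5 col=0 char='r'
After 11 (l): row=5 col=1 char='a'
After 12 (j): row=5 col=1 char='a'

Answer: rain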